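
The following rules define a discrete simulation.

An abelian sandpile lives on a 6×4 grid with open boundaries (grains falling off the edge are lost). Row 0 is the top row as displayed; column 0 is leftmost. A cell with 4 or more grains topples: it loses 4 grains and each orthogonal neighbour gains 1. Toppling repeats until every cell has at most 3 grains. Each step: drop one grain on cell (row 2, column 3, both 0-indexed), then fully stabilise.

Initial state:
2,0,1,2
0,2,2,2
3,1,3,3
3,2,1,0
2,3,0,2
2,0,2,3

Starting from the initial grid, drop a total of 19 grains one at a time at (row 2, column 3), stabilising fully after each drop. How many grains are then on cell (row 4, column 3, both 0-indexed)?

3

k=0  2,0,1,2
0,2,2,2
3,1,3,3
3,2,1,0
2,3,0,2
2,0,2,3
k=1  2,0,1,2
0,2,3,3
3,2,0,1
3,2,2,1
2,3,0,2
2,0,2,3
k=2  2,0,1,2
0,2,3,3
3,2,0,2
3,2,2,1
2,3,0,2
2,0,2,3
k=3  2,0,1,2
0,2,3,3
3,2,0,3
3,2,2,1
2,3,0,2
2,0,2,3
k=4  2,0,2,3
0,3,0,1
3,2,2,1
3,2,2,2
2,3,0,2
2,0,2,3
k=5  2,0,2,3
0,3,0,1
3,2,2,2
3,2,2,2
2,3,0,2
2,0,2,3
k=6  2,0,2,3
0,3,0,1
3,2,2,3
3,2,2,2
2,3,0,2
2,0,2,3
k=7  2,0,2,3
0,3,0,2
3,2,3,0
3,2,2,3
2,3,0,2
2,0,2,3
k=8  2,0,2,3
0,3,0,2
3,2,3,1
3,2,2,3
2,3,0,2
2,0,2,3
k=9  2,0,2,3
0,3,0,2
3,2,3,2
3,2,2,3
2,3,0,2
2,0,2,3
k=10  2,0,2,3
0,3,0,2
3,2,3,3
3,2,2,3
2,3,0,2
2,0,2,3
k=11  2,0,2,3
0,3,1,3
3,3,1,2
3,3,0,1
2,3,1,3
2,0,2,3
k=12  2,0,2,3
0,3,1,3
3,3,1,3
3,3,0,1
2,3,1,3
2,0,2,3
k=13  2,0,3,0
0,3,2,1
3,3,2,1
3,3,0,2
2,3,1,3
2,0,2,3
k=14  2,0,3,0
0,3,2,1
3,3,2,2
3,3,0,2
2,3,1,3
2,0,2,3
k=15  2,0,3,0
0,3,2,1
3,3,2,3
3,3,0,2
2,3,1,3
2,0,2,3
k=16  2,0,3,0
0,3,2,2
3,3,3,0
3,3,0,3
2,3,1,3
2,0,2,3
k=17  2,0,3,0
0,3,2,2
3,3,3,1
3,3,0,3
2,3,1,3
2,0,2,3
k=18  2,0,3,0
0,3,2,2
3,3,3,2
3,3,0,3
2,3,1,3
2,0,2,3
k=19  2,0,3,0
0,3,2,2
3,3,3,3
3,3,0,3
2,3,1,3
2,0,2,3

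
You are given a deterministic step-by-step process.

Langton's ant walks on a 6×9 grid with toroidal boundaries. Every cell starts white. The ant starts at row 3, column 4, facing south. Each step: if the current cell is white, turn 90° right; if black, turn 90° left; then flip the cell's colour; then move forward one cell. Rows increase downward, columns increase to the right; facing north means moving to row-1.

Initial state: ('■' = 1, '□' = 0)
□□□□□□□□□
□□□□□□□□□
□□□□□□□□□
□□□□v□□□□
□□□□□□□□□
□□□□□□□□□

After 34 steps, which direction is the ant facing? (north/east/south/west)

north

[0] □□□□□□□□□
□□□□□□□□□
□□□□□□□□□
□□□□v□□□□
□□□□□□□□□
□□□□□□□□□
[1] □□□□□□□□□
□□□□□□□□□
□□□□□□□□□
□□□<■□□□□
□□□□□□□□□
□□□□□□□□□
[2] □□□□□□□□□
□□□□□□□□□
□□□^□□□□□
□□□■■□□□□
□□□□□□□□□
□□□□□□□□□
[3] □□□□□□□□□
□□□□□□□□□
□□□■>□□□□
□□□■■□□□□
□□□□□□□□□
□□□□□□□□□
[4] □□□□□□□□□
□□□□□□□□□
□□□■■□□□□
□□□■v□□□□
□□□□□□□□□
□□□□□□□□□
[5] □□□□□□□□□
□□□□□□□□□
□□□■■□□□□
□□□■□>□□□
□□□□□□□□□
□□□□□□□□□
[6] □□□□□□□□□
□□□□□□□□□
□□□■■□□□□
□□□■□■□□□
□□□□□v□□□
□□□□□□□□□
[7] □□□□□□□□□
□□□□□□□□□
□□□■■□□□□
□□□■□■□□□
□□□□<■□□□
□□□□□□□□□
[8] □□□□□□□□□
□□□□□□□□□
□□□■■□□□□
□□□■^■□□□
□□□□■■□□□
□□□□□□□□□
[9] □□□□□□□□□
□□□□□□□□□
□□□■■□□□□
□□□■■>□□□
□□□□■■□□□
□□□□□□□□□
[10] □□□□□□□□□
□□□□□□□□□
□□□■■^□□□
□□□■■□□□□
□□□□■■□□□
□□□□□□□□□
[11] □□□□□□□□□
□□□□□□□□□
□□□■■■>□□
□□□■■□□□□
□□□□■■□□□
□□□□□□□□□
[12] □□□□□□□□□
□□□□□□□□□
□□□■■■■□□
□□□■■□v□□
□□□□■■□□□
□□□□□□□□□
[13] □□□□□□□□□
□□□□□□□□□
□□□■■■■□□
□□□■■<■□□
□□□□■■□□□
□□□□□□□□□
[14] □□□□□□□□□
□□□□□□□□□
□□□■■^■□□
□□□■■■■□□
□□□□■■□□□
□□□□□□□□□
[15] □□□□□□□□□
□□□□□□□□□
□□□■<□■□□
□□□■■■■□□
□□□□■■□□□
□□□□□□□□□
[16] □□□□□□□□□
□□□□□□□□□
□□□■□□■□□
□□□■v■■□□
□□□□■■□□□
□□□□□□□□□
[17] □□□□□□□□□
□□□□□□□□□
□□□■□□■□□
□□□■□>■□□
□□□□■■□□□
□□□□□□□□□
[18] □□□□□□□□□
□□□□□□□□□
□□□■□^■□□
□□□■□□■□□
□□□□■■□□□
□□□□□□□□□
[19] □□□□□□□□□
□□□□□□□□□
□□□■□■>□□
□□□■□□■□□
□□□□■■□□□
□□□□□□□□□
[20] □□□□□□□□□
□□□□□□^□□
□□□■□■□□□
□□□■□□■□□
□□□□■■□□□
□□□□□□□□□
[21] □□□□□□□□□
□□□□□□■>□
□□□■□■□□□
□□□■□□■□□
□□□□■■□□□
□□□□□□□□□
[22] □□□□□□□□□
□□□□□□■■□
□□□■□■□v□
□□□■□□■□□
□□□□■■□□□
□□□□□□□□□
[23] □□□□□□□□□
□□□□□□■■□
□□□■□■<■□
□□□■□□■□□
□□□□■■□□□
□□□□□□□□□
[24] □□□□□□□□□
□□□□□□^■□
□□□■□■■■□
□□□■□□■□□
□□□□■■□□□
□□□□□□□□□
[25] □□□□□□□□□
□□□□□<□■□
□□□■□■■■□
□□□■□□■□□
□□□□■■□□□
□□□□□□□□□
[26] □□□□□^□□□
□□□□□■□■□
□□□■□■■■□
□□□■□□■□□
□□□□■■□□□
□□□□□□□□□
[27] □□□□□■>□□
□□□□□■□■□
□□□■□■■■□
□□□■□□■□□
□□□□■■□□□
□□□□□□□□□
[28] □□□□□■■□□
□□□□□■v■□
□□□■□■■■□
□□□■□□■□□
□□□□■■□□□
□□□□□□□□□
[29] □□□□□■■□□
□□□□□<■■□
□□□■□■■■□
□□□■□□■□□
□□□□■■□□□
□□□□□□□□□
[30] □□□□□■■□□
□□□□□□■■□
□□□■□v■■□
□□□■□□■□□
□□□□■■□□□
□□□□□□□□□
[31] □□□□□■■□□
□□□□□□■■□
□□□■□□>■□
□□□■□□■□□
□□□□■■□□□
□□□□□□□□□
[32] □□□□□■■□□
□□□□□□^■□
□□□■□□□■□
□□□■□□■□□
□□□□■■□□□
□□□□□□□□□
[33] □□□□□■■□□
□□□□□<□■□
□□□■□□□■□
□□□■□□■□□
□□□□■■□□□
□□□□□□□□□
[34] □□□□□^■□□
□□□□□■□■□
□□□■□□□■□
□□□■□□■□□
□□□□■■□□□
□□□□□□□□□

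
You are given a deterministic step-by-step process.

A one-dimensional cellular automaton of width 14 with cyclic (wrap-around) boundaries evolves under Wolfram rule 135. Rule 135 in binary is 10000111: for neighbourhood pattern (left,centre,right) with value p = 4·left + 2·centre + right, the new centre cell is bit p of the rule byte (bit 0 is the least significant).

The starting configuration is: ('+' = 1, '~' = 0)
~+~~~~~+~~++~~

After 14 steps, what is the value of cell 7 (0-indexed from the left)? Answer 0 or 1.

[0] ~+~~~~~+~~++~~
[1] ++~+++++~+~~~+
[2] +~~~+++~~+~++~
[3] +~++~+~~++~~~~
[4] +~~~~+~+~~~+++
[5] ~~++++~+~++~++
[6] ~+~++~~+~~~~~~
[7] ++~~~~++~+++++
[8] +~~+++~~~~++++
[9] ~~+~+~~+++~+++
[10] ~++~+~+~+~~~+~
[11] +~~~+~+~+~+++~
[12] +~+++~+~+~~+~~
[13] +~~+~~+~+~++~+
[14] ~~++~++~+~~~~~

0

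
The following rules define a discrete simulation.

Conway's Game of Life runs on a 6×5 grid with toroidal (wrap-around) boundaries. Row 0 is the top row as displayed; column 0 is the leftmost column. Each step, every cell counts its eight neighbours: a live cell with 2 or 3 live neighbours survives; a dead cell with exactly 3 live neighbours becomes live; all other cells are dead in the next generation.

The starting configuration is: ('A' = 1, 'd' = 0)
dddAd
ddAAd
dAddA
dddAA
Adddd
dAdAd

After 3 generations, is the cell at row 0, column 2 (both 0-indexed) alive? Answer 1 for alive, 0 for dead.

k=0  dddAd
ddAAd
dAddA
dddAA
Adddd
dAdAd
k=1  dddAA
ddAAA
AdddA
dddAA
AdAAd
ddAdA
k=2  Adddd
ddAdd
AdAdd
dAAdd
AAAdd
AAAdd
k=3  AdAdd
ddddd
ddAAd
dddAd
dddAd
ddAdA

1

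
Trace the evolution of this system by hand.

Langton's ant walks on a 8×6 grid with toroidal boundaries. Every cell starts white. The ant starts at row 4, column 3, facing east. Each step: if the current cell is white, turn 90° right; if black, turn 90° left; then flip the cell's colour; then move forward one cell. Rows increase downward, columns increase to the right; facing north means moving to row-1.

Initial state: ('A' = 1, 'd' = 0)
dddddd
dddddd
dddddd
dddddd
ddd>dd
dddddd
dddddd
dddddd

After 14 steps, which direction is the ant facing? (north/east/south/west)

west

0) dddddd
dddddd
dddddd
dddddd
ddd>dd
dddddd
dddddd
dddddd
1) dddddd
dddddd
dddddd
dddddd
dddAdd
dddvdd
dddddd
dddddd
2) dddddd
dddddd
dddddd
dddddd
dddAdd
dd<Add
dddddd
dddddd
3) dddddd
dddddd
dddddd
dddddd
dd^Add
ddAAdd
dddddd
dddddd
4) dddddd
dddddd
dddddd
dddddd
ddA>dd
ddAAdd
dddddd
dddddd
5) dddddd
dddddd
dddddd
ddd^dd
ddAddd
ddAAdd
dddddd
dddddd
6) dddddd
dddddd
dddddd
dddA>d
ddAddd
ddAAdd
dddddd
dddddd
7) dddddd
dddddd
dddddd
dddAAd
ddAdvd
ddAAdd
dddddd
dddddd
8) dddddd
dddddd
dddddd
dddAAd
ddA<Ad
ddAAdd
dddddd
dddddd
9) dddddd
dddddd
dddddd
ddd^Ad
ddAAAd
ddAAdd
dddddd
dddddd
10) dddddd
dddddd
dddddd
dd<dAd
ddAAAd
ddAAdd
dddddd
dddddd
11) dddddd
dddddd
dd^ddd
ddAdAd
ddAAAd
ddAAdd
dddddd
dddddd
12) dddddd
dddddd
ddA>dd
ddAdAd
ddAAAd
ddAAdd
dddddd
dddddd
13) dddddd
dddddd
ddAAdd
ddAvAd
ddAAAd
ddAAdd
dddddd
dddddd
14) dddddd
dddddd
ddAAdd
dd<AAd
ddAAAd
ddAAdd
dddddd
dddddd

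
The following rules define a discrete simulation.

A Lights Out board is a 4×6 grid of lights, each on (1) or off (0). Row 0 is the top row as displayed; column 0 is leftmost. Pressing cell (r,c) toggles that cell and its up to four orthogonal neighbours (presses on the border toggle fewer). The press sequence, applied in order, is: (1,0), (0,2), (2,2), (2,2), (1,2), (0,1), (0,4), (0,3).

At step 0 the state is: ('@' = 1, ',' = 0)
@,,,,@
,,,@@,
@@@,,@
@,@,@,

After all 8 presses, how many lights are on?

gen 0: @,,,,@
,,,@@,
@@@,,@
@,@,@,
gen 1: ,,,,,@
@@,@@,
,@@,,@
@,@,@,
gen 2: ,@@@,@
@@@@@,
,@@,,@
@,@,@,
gen 3: ,@@@,@
@@,@@,
,,,@,@
@,,,@,
gen 4: ,@@@,@
@@@@@,
,@@,,@
@,@,@,
gen 5: ,@,@,@
@,,,@,
,@,,,@
@,@,@,
gen 6: @,@@,@
@@,,@,
,@,,,@
@,@,@,
gen 7: @,@,@,
@@,,,,
,@,,,@
@,@,@,
gen 8: @,,@,,
@@,@,,
,@,,,@
@,@,@,

10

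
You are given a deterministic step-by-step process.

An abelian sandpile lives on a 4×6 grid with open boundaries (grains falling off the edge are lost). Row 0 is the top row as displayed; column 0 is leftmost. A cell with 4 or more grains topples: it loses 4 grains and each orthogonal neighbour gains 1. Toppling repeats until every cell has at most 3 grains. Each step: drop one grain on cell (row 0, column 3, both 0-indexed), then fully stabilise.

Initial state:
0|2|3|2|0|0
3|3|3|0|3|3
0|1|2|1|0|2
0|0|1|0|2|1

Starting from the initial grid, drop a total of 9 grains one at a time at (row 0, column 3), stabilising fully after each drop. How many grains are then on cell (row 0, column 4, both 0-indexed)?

0

step 0: 0|2|3|2|0|0
3|3|3|0|3|3
0|1|2|1|0|2
0|0|1|0|2|1
step 1: 0|2|3|3|0|0
3|3|3|0|3|3
0|1|2|1|0|2
0|0|1|0|2|1
step 2: 2|0|2|1|1|0
0|2|1|2|3|3
1|2|3|1|0|2
0|0|1|0|2|1
step 3: 2|0|2|2|1|0
0|2|1|2|3|3
1|2|3|1|0|2
0|0|1|0|2|1
step 4: 2|0|2|3|1|0
0|2|1|2|3|3
1|2|3|1|0|2
0|0|1|0|2|1
step 5: 2|0|3|0|2|0
0|2|1|3|3|3
1|2|3|1|0|2
0|0|1|0|2|1
step 6: 2|0|3|1|2|0
0|2|1|3|3|3
1|2|3|1|0|2
0|0|1|0|2|1
step 7: 2|0|3|2|2|0
0|2|1|3|3|3
1|2|3|1|0|2
0|0|1|0|2|1
step 8: 2|0|3|3|2|0
0|2|1|3|3|3
1|2|3|1|0|2
0|0|1|0|2|1
step 9: 2|1|0|3|0|2
0|2|3|1|2|0
1|2|3|2|1|3
0|0|1|0|2|1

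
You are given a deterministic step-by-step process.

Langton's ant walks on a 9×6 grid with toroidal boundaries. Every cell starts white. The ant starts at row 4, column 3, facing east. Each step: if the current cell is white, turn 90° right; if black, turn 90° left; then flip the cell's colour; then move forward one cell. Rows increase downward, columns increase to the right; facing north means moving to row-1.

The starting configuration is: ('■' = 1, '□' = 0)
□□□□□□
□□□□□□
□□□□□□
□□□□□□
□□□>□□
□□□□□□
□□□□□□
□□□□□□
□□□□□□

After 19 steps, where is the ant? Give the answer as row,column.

2,2

[0] □□□□□□
□□□□□□
□□□□□□
□□□□□□
□□□>□□
□□□□□□
□□□□□□
□□□□□□
□□□□□□
[1] □□□□□□
□□□□□□
□□□□□□
□□□□□□
□□□■□□
□□□v□□
□□□□□□
□□□□□□
□□□□□□
[2] □□□□□□
□□□□□□
□□□□□□
□□□□□□
□□□■□□
□□<■□□
□□□□□□
□□□□□□
□□□□□□
[3] □□□□□□
□□□□□□
□□□□□□
□□□□□□
□□^■□□
□□■■□□
□□□□□□
□□□□□□
□□□□□□
[4] □□□□□□
□□□□□□
□□□□□□
□□□□□□
□□■>□□
□□■■□□
□□□□□□
□□□□□□
□□□□□□
[5] □□□□□□
□□□□□□
□□□□□□
□□□^□□
□□■□□□
□□■■□□
□□□□□□
□□□□□□
□□□□□□
[6] □□□□□□
□□□□□□
□□□□□□
□□□■>□
□□■□□□
□□■■□□
□□□□□□
□□□□□□
□□□□□□
[7] □□□□□□
□□□□□□
□□□□□□
□□□■■□
□□■□v□
□□■■□□
□□□□□□
□□□□□□
□□□□□□
[8] □□□□□□
□□□□□□
□□□□□□
□□□■■□
□□■<■□
□□■■□□
□□□□□□
□□□□□□
□□□□□□
[9] □□□□□□
□□□□□□
□□□□□□
□□□^■□
□□■■■□
□□■■□□
□□□□□□
□□□□□□
□□□□□□
[10] □□□□□□
□□□□□□
□□□□□□
□□<□■□
□□■■■□
□□■■□□
□□□□□□
□□□□□□
□□□□□□
[11] □□□□□□
□□□□□□
□□^□□□
□□■□■□
□□■■■□
□□■■□□
□□□□□□
□□□□□□
□□□□□□
[12] □□□□□□
□□□□□□
□□■>□□
□□■□■□
□□■■■□
□□■■□□
□□□□□□
□□□□□□
□□□□□□
[13] □□□□□□
□□□□□□
□□■■□□
□□■v■□
□□■■■□
□□■■□□
□□□□□□
□□□□□□
□□□□□□
[14] □□□□□□
□□□□□□
□□■■□□
□□<■■□
□□■■■□
□□■■□□
□□□□□□
□□□□□□
□□□□□□
[15] □□□□□□
□□□□□□
□□■■□□
□□□■■□
□□v■■□
□□■■□□
□□□□□□
□□□□□□
□□□□□□
[16] □□□□□□
□□□□□□
□□■■□□
□□□■■□
□□□>■□
□□■■□□
□□□□□□
□□□□□□
□□□□□□
[17] □□□□□□
□□□□□□
□□■■□□
□□□^■□
□□□□■□
□□■■□□
□□□□□□
□□□□□□
□□□□□□
[18] □□□□□□
□□□□□□
□□■■□□
□□<□■□
□□□□■□
□□■■□□
□□□□□□
□□□□□□
□□□□□□
[19] □□□□□□
□□□□□□
□□^■□□
□□■□■□
□□□□■□
□□■■□□
□□□□□□
□□□□□□
□□□□□□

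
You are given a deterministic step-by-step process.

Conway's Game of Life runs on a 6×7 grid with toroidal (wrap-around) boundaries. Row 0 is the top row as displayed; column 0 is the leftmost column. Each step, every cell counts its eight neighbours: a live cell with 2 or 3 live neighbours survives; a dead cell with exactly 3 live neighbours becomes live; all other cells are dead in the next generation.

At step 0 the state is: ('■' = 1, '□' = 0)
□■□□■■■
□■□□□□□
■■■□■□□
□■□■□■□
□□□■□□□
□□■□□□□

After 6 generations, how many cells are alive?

2

[0] □■□□■■■
□■□□□□□
■■■□■□□
□■□■□■□
□□□■□□□
□□■□□□□
[1] ■■■□□■□
□□□■■□■
■□□■■□□
■■□■□□□
□□□■■□□
□□■■■■□
[2] ■■□□□□□
□□□□□□■
■■□□□■■
■■□□□□□
□■□□□■□
□□□□□■■
[3] ■□□□□■□
□□□□□■□
□■□□□■□
□□■□□■□
□■□□□■□
□■□□□■■
[4] ■□□□■■□
□□□□■■□
□□□□■■■
□■■□■■■
■■■□■■□
□■□□■■□
[5] □□□■□□□
□□□■□□□
■□□□□□□
□□■□□□□
□□□□□□□
□□■□□□□
[6] □□■■□□□
□□□□□□□
□□□□□□□
□□□□□□□
□□□□□□□
□□□□□□□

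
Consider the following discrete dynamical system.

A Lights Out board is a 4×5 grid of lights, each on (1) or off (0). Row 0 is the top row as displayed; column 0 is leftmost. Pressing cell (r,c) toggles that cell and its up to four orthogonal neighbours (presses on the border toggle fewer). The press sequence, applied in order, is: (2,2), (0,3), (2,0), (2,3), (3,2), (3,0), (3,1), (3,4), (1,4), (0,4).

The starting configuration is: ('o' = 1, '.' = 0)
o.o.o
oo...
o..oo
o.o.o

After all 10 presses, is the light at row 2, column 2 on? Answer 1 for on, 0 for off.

1

[0] o.o.o
oo...
o..oo
o.o.o
[1] o.o.o
ooo..
ooo.o
o...o
[2] o..o.
oooo.
ooo.o
o...o
[3] o..o.
.ooo.
..o.o
....o
[4] o..o.
.oo..
...o.
...oo
[5] o..o.
.oo..
..oo.
.oo.o
[6] o..o.
.oo..
o.oo.
o.o.o
[7] o..o.
.oo..
oooo.
.o..o
[8] o..o.
.oo..
ooooo
.o.o.
[9] o..oo
.oooo
oooo.
.o.o.
[10] o....
.ooo.
oooo.
.o.o.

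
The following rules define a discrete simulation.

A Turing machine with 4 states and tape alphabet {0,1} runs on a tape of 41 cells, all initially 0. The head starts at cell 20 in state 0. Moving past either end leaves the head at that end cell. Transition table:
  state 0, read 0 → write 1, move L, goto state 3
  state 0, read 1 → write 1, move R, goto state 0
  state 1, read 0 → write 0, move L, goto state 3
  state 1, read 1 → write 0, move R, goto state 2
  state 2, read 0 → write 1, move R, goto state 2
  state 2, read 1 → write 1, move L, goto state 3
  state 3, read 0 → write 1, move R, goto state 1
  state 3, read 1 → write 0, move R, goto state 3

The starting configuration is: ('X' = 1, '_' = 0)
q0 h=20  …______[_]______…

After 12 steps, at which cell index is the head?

step 0: q0 h=20  …______[_]______…
step 1: q3 h=19  …______[_]X_____…
step 2: q1 h=20  …_____X[X]______…
step 3: q2 h=21  …____X_[_]______…
step 4: q2 h=22  …___X_X[_]______…
step 5: q2 h=23  …__X_XX[_]______…
step 6: q2 h=24  …_X_XXX[_]______…
step 7: q2 h=25  …X_XXXX[_]______…
step 8: q2 h=26  …_XXXXX[_]______…
step 9: q2 h=27  …XXXXXX[_]______…
step 10: q2 h=28  …XXXXXX[_]______…
step 11: q2 h=29  …XXXXXX[_]______…
step 12: q2 h=30  …XXXXXX[_]______…

30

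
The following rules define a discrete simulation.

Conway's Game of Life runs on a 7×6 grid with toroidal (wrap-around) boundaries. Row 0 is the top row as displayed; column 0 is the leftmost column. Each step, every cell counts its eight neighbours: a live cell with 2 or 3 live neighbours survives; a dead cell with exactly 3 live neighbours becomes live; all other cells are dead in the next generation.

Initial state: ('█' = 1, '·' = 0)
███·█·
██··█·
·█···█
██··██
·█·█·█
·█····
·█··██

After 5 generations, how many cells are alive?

11

0) ███·█·
██··█·
·█···█
██··██
·█·█·█
·█····
·█··██
1) ··█·█·
···██·
··█···
·█····
·█···█
·█···█
···███
2) ··█···
··█·█·
··██··
███···
·██···
··█··█
█·██·█
3) ··█·██
·██···
······
█·····
···█··
····██
█·████
4) ······
·███··
·█····
······
····██
█·█···
███···
5) █··█··
·██···
·█····
······
·····█
█·██··
█·█···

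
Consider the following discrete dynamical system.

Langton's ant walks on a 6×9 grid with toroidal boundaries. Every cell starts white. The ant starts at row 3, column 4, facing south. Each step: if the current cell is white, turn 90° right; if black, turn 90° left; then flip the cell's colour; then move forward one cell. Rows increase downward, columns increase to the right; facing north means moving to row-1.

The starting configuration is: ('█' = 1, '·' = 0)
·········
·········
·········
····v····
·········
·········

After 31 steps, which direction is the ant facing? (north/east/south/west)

east

[0] ·········
·········
·········
····v····
·········
·········
[1] ·········
·········
·········
···<█····
·········
·········
[2] ·········
·········
···^·····
···██····
·········
·········
[3] ·········
·········
···█>····
···██····
·········
·········
[4] ·········
·········
···██····
···█v····
·········
·········
[5] ·········
·········
···██····
···█·>···
·········
·········
[6] ·········
·········
···██····
···█·█···
·····v···
·········
[7] ·········
·········
···██····
···█·█···
····<█···
·········
[8] ·········
·········
···██····
···█^█···
····██···
·········
[9] ·········
·········
···██····
···██>···
····██···
·········
[10] ·········
·········
···██^···
···██····
····██···
·········
[11] ·········
·········
···███>··
···██····
····██···
·········
[12] ·········
·········
···████··
···██·v··
····██···
·········
[13] ·········
·········
···████··
···██<█··
····██···
·········
[14] ·········
·········
···██^█··
···████··
····██···
·········
[15] ·········
·········
···█<·█··
···████··
····██···
·········
[16] ·········
·········
···█··█··
···█v██··
····██···
·········
[17] ·········
·········
···█··█··
···█·>█··
····██···
·········
[18] ·········
·········
···█·^█··
···█··█··
····██···
·········
[19] ·········
·········
···█·█>··
···█··█··
····██···
·········
[20] ·········
······^··
···█·█···
···█··█··
····██···
·········
[21] ·········
······█>·
···█·█···
···█··█··
····██···
·········
[22] ·········
······██·
···█·█·v·
···█··█··
····██···
·········
[23] ·········
······██·
···█·█<█·
···█··█··
····██···
·········
[24] ·········
······^█·
···█·███·
···█··█··
····██···
·········
[25] ·········
·····<·█·
···█·███·
···█··█··
····██···
·········
[26] ·····^···
·····█·█·
···█·███·
···█··█··
····██···
·········
[27] ·····█>··
·····█·█·
···█·███·
···█··█··
····██···
·········
[28] ·····██··
·····█v█·
···█·███·
···█··█··
····██···
·········
[29] ·····██··
·····<██·
···█·███·
···█··█··
····██···
·········
[30] ·····██··
······██·
···█·v██·
···█··█··
····██···
·········
[31] ·····██··
······██·
···█··>█·
···█··█··
····██···
·········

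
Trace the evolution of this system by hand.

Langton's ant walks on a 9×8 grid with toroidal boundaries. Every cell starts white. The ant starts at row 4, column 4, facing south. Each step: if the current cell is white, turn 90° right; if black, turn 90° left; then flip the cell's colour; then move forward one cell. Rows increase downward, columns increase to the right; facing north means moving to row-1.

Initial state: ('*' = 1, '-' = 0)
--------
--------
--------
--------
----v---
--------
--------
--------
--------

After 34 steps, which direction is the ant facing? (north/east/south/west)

[0] --------
--------
--------
--------
----v---
--------
--------
--------
--------
[1] --------
--------
--------
--------
---<*---
--------
--------
--------
--------
[2] --------
--------
--------
---^----
---**---
--------
--------
--------
--------
[3] --------
--------
--------
---*>---
---**---
--------
--------
--------
--------
[4] --------
--------
--------
---**---
---*v---
--------
--------
--------
--------
[5] --------
--------
--------
---**---
---*->--
--------
--------
--------
--------
[6] --------
--------
--------
---**---
---*-*--
-----v--
--------
--------
--------
[7] --------
--------
--------
---**---
---*-*--
----<*--
--------
--------
--------
[8] --------
--------
--------
---**---
---*^*--
----**--
--------
--------
--------
[9] --------
--------
--------
---**---
---**>--
----**--
--------
--------
--------
[10] --------
--------
--------
---**^--
---**---
----**--
--------
--------
--------
[11] --------
--------
--------
---***>-
---**---
----**--
--------
--------
--------
[12] --------
--------
--------
---****-
---**-v-
----**--
--------
--------
--------
[13] --------
--------
--------
---****-
---**<*-
----**--
--------
--------
--------
[14] --------
--------
--------
---**^*-
---****-
----**--
--------
--------
--------
[15] --------
--------
--------
---*<-*-
---****-
----**--
--------
--------
--------
[16] --------
--------
--------
---*--*-
---*v**-
----**--
--------
--------
--------
[17] --------
--------
--------
---*--*-
---*->*-
----**--
--------
--------
--------
[18] --------
--------
--------
---*-^*-
---*--*-
----**--
--------
--------
--------
[19] --------
--------
--------
---*-*>-
---*--*-
----**--
--------
--------
--------
[20] --------
--------
------^-
---*-*--
---*--*-
----**--
--------
--------
--------
[21] --------
--------
------*>
---*-*--
---*--*-
----**--
--------
--------
--------
[22] --------
--------
------**
---*-*-v
---*--*-
----**--
--------
--------
--------
[23] --------
--------
------**
---*-*<*
---*--*-
----**--
--------
--------
--------
[24] --------
--------
------^*
---*-***
---*--*-
----**--
--------
--------
--------
[25] --------
--------
-----<-*
---*-***
---*--*-
----**--
--------
--------
--------
[26] --------
-----^--
-----*-*
---*-***
---*--*-
----**--
--------
--------
--------
[27] --------
-----*>-
-----*-*
---*-***
---*--*-
----**--
--------
--------
--------
[28] --------
-----**-
-----*v*
---*-***
---*--*-
----**--
--------
--------
--------
[29] --------
-----**-
-----<**
---*-***
---*--*-
----**--
--------
--------
--------
[30] --------
-----**-
------**
---*-v**
---*--*-
----**--
--------
--------
--------
[31] --------
-----**-
------**
---*-->*
---*--*-
----**--
--------
--------
--------
[32] --------
-----**-
------^*
---*---*
---*--*-
----**--
--------
--------
--------
[33] --------
-----**-
-----<-*
---*---*
---*--*-
----**--
--------
--------
--------
[34] --------
-----^*-
-----*-*
---*---*
---*--*-
----**--
--------
--------
--------

north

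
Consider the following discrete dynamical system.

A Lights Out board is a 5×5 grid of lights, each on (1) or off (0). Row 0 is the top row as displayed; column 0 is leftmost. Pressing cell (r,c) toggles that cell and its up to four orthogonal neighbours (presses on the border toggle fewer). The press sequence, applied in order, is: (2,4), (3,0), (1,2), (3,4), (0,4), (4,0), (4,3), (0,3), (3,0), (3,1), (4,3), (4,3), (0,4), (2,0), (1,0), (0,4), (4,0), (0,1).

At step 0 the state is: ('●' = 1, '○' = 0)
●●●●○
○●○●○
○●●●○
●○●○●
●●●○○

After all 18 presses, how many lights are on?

k=0  ●●●●○
○●○●○
○●●●○
●○●○●
●●●○○
k=1  ●●●●○
○●○●●
○●●○●
●○●○○
●●●○○
k=2  ●●●●○
○●○●●
●●●○●
○●●○○
○●●○○
k=3  ●●○●○
○○●○●
●●○○●
○●●○○
○●●○○
k=4  ●●○●○
○○●○●
●●○○○
○●●●●
○●●○●
k=5  ●●○○●
○○●○○
●●○○○
○●●●●
○●●○●
k=6  ●●○○●
○○●○○
●●○○○
●●●●●
●○●○●
k=7  ●●○○●
○○●○○
●●○○○
●●●○●
●○○●○
k=8  ●●●●○
○○●●○
●●○○○
●●●○●
●○○●○
k=9  ●●●●○
○○●●○
○●○○○
○○●○●
○○○●○
k=10  ●●●●○
○○●●○
○○○○○
●●○○●
○●○●○
k=11  ●●●●○
○○●●○
○○○○○
●●○●●
○●●○●
k=12  ●●●●○
○○●●○
○○○○○
●●○○●
○●○●○
k=13  ●●●○●
○○●●●
○○○○○
●●○○●
○●○●○
k=14  ●●●○●
●○●●●
●●○○○
○●○○●
○●○●○
k=15  ○●●○●
○●●●●
○●○○○
○●○○●
○●○●○
k=16  ○●●●○
○●●●○
○●○○○
○●○○●
○●○●○
k=17  ○●●●○
○●●●○
○●○○○
●●○○●
●○○●○
k=18  ●○○●○
○○●●○
○●○○○
●●○○●
●○○●○

10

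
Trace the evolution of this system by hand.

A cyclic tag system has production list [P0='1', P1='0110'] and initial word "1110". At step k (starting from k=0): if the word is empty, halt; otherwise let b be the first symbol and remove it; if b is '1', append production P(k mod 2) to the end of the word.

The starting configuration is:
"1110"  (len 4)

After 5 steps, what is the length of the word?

0) "1110"  (len 4)
1) "1101"  (len 4)
2) "1010110"  (len 7)
3) "0101101"  (len 7)
4) "101101"  (len 6)
5) "011011"  (len 6)

6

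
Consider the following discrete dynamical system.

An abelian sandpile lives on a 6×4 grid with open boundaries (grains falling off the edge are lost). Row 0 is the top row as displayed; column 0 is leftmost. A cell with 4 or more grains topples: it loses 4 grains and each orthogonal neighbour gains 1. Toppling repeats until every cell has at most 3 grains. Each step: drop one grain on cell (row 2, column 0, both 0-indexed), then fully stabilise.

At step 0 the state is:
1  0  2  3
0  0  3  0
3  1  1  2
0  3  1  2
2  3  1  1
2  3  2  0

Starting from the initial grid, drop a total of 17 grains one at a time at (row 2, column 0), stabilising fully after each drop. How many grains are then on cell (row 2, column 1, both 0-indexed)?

gen 0: 1  0  2  3
0  0  3  0
3  1  1  2
0  3  1  2
2  3  1  1
2  3  2  0
gen 1: 1  0  2  3
1  0  3  0
0  2  1  2
1  3  1  2
2  3  1  1
2  3  2  0
gen 2: 1  0  2  3
1  0  3  0
1  2  1  2
1  3  1  2
2  3  1  1
2  3  2  0
gen 3: 1  0  2  3
1  0  3  0
2  2  1  2
1  3  1  2
2  3  1  1
2  3  2  0
gen 4: 1  0  2  3
1  0  3  0
3  2  1  2
1  3  1  2
2  3  1  1
2  3  2  0
gen 5: 1  0  2  3
2  0  3  0
0  3  1  2
2  3  1  2
2  3  1  1
2  3  2  0
gen 6: 1  0  2  3
2  0  3  0
1  3  1  2
2  3  1  2
2  3  1  1
2  3  2  0
gen 7: 1  0  2  3
2  0  3  0
2  3  1  2
2  3  1  2
2  3  1  1
2  3  2  0
gen 8: 1  0  2  3
2  0  3  0
3  3  1  2
2  3  1  2
2  3  1  1
2  3  2  0
gen 9: 1  0  2  3
3  1  3  0
2  1  2  2
1  2  2  2
1  2  2  1
0  1  3  0
gen 10: 1  0  2  3
3  1  3  0
3  1  2  2
1  2  2  2
1  2  2  1
0  1  3  0
gen 11: 2  0  2  3
0  2  3  0
1  2  2  2
2  2  2  2
1  2  2  1
0  1  3  0
gen 12: 2  0  2  3
0  2  3  0
2  2  2  2
2  2  2  2
1  2  2  1
0  1  3  0
gen 13: 2  0  2  3
0  2  3  0
3  2  2  2
2  2  2  2
1  2  2  1
0  1  3  0
gen 14: 2  0  2  3
1  2  3  0
0  3  2  2
3  2  2  2
1  2  2  1
0  1  3  0
gen 15: 2  0  2  3
1  2  3  0
1  3  2  2
3  2  2  2
1  2  2  1
0  1  3  0
gen 16: 2  0  2  3
1  2  3  0
2  3  2  2
3  2  2  2
1  2  2  1
0  1  3  0
gen 17: 2  0  2  3
1  2  3  0
3  3  2  2
3  2  2  2
1  2  2  1
0  1  3  0

3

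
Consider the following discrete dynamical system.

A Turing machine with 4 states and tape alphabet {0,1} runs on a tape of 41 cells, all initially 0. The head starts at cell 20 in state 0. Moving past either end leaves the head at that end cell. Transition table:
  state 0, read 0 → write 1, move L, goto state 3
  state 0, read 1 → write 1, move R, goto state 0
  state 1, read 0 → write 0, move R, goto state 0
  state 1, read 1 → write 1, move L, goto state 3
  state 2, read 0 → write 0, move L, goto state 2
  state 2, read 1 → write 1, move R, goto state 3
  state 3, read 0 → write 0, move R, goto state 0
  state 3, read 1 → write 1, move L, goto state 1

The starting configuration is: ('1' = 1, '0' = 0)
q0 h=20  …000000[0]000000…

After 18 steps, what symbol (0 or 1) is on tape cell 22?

1

t=0: q0 h=20  …000000[0]000000…
t=1: q3 h=19  …000000[0]100000…
t=2: q0 h=20  …000000[1]000000…
t=3: q0 h=21  …000001[0]000000…
t=4: q3 h=20  …000000[1]100000…
t=5: q1 h=19  …000000[0]110000…
t=6: q0 h=20  …000000[1]100000…
t=7: q0 h=21  …000001[1]000000…
t=8: q0 h=22  …000011[0]000000…
t=9: q3 h=21  …000001[1]100000…
t=10: q1 h=20  …000000[1]110000…
t=11: q3 h=19  …000000[0]111000…
t=12: q0 h=20  …000000[1]110000…
t=13: q0 h=21  …000001[1]100000…
t=14: q0 h=22  …000011[1]000000…
t=15: q0 h=23  …000111[0]000000…
t=16: q3 h=22  …000011[1]100000…
t=17: q1 h=21  …000001[1]110000…
t=18: q3 h=20  …000000[1]111000…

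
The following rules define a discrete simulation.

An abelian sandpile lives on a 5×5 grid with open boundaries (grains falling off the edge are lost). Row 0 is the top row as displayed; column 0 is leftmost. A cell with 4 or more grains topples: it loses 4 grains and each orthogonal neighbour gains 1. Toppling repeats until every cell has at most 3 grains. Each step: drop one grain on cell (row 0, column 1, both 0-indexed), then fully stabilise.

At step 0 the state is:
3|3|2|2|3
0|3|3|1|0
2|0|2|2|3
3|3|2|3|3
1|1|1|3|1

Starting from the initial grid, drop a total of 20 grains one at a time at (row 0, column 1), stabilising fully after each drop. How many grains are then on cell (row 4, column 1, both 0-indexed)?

2

t=0: 3|3|2|2|3
0|3|3|1|0
2|0|2|2|3
3|3|2|3|3
1|1|1|3|1
t=1: 0|3|0|3|3
2|1|1|2|0
2|1|3|2|3
3|3|2|3|3
1|1|1|3|1
t=2: 1|0|1|3|3
2|2|1|2|0
2|1|3|2|3
3|3|2|3|3
1|1|1|3|1
t=3: 1|1|1|3|3
2|2|1|2|0
2|1|3|2|3
3|3|2|3|3
1|1|1|3|1
t=4: 1|2|1|3|3
2|2|1|2|0
2|1|3|2|3
3|3|2|3|3
1|1|1|3|1
t=5: 1|3|1|3|3
2|2|1|2|0
2|1|3|2|3
3|3|2|3|3
1|1|1|3|1
t=6: 2|0|2|3|3
2|3|1|2|0
2|1|3|2|3
3|3|2|3|3
1|1|1|3|1
t=7: 2|1|2|3|3
2|3|1|2|0
2|1|3|2|3
3|3|2|3|3
1|1|1|3|1
t=8: 2|2|2|3|3
2|3|1|2|0
2|1|3|2|3
3|3|2|3|3
1|1|1|3|1
t=9: 2|3|2|3|3
2|3|1|2|0
2|1|3|2|3
3|3|2|3|3
1|1|1|3|1
t=10: 3|1|3|3|3
3|0|2|2|0
2|2|3|2|3
3|3|2|3|3
1|1|1|3|1
t=11: 3|2|3|3|3
3|0|2|2|0
2|2|3|2|3
3|3|2|3|3
1|1|1|3|1
t=12: 3|3|3|3|3
3|0|2|2|0
2|2|3|2|3
3|3|2|3|3
1|1|1|3|1
t=13: 1|2|1|1|0
0|2|3|3|1
3|2|3|2|3
3|3|2|3|3
1|1|1|3|1
t=14: 1|3|1|1|0
0|2|3|3|1
3|2|3|2|3
3|3|2|3|3
1|1|1|3|1
t=15: 2|0|2|1|0
0|3|3|3|1
3|2|3|2|3
3|3|2|3|3
1|1|1|3|1
t=16: 2|1|2|1|0
0|3|3|3|1
3|2|3|2|3
3|3|2|3|3
1|1|1|3|1
t=17: 2|2|2|1|0
0|3|3|3|1
3|2|3|2|3
3|3|2|3|3
1|1|1|3|1
t=18: 2|3|2|1|0
0|3|3|3|1
3|2|3|2|3
3|3|2|3|3
1|1|1|3|1
t=19: 3|2|0|3|0
2|2|3|1|3
1|2|3|2|1
1|2|1|3|1
2|2|3|0|3
t=20: 3|3|0|3|0
2|2|3|1|3
1|2|3|2|1
1|2|1|3|1
2|2|3|0|3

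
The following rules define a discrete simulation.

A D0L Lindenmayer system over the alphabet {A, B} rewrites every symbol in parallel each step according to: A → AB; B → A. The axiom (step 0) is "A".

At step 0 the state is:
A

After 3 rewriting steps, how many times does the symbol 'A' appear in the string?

0) A
1) AB
2) ABA
3) ABAAB

3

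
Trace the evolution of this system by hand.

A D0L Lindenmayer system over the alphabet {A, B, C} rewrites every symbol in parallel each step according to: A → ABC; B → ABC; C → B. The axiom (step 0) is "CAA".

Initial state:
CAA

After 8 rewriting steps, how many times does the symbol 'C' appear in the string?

[0] CAA
[1] BABCABC
[2] ABCABCABCBABCABCB
[3] ABCABCBABCABCBABCABCBABCABCABCBABCABCBABC
[4] ABCABCBABCABCBABCABCABCBABCABCBABCABCABCBABCABCBABCABCABCBABCABCBABCABCBABCABCABCBABCABCBABCABCABCB
[5] ABCABCBABCABCBABCABCABCBABCABCBABCABCABCBABCABCBABCABCBABC…ABCABCBABCABCBABCABCABCBABCABCBABCABCABCBABCABCBABCABCBABC  (len 239)
[6] ABCABCBABCABCBABCABCABCBABCABCBABCABCABCBABCABCBABCABCBABC…ABCABCBABCABCBABCABCABCBABCABCBABCABCABCBABCABCBABCABCABCB  (len 577)
[7] ABCABCBABCABCBABCABCABCBABCABCBABCABCABCBABCABCBABCABCBABC…ABCABCBABCABCBABCABCABCBABCABCBABCABCABCBABCABCBABCABCBABC  (len 1393)
[8] ABCABCBABCABCBABCABCABCBABCABCBABCABCABCBABCABCBABCABCBABC…ABCABCBABCABCBABCABCABCBABCABCBABCABCABCBABCABCBABCABCABCB  (len 3363)

985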